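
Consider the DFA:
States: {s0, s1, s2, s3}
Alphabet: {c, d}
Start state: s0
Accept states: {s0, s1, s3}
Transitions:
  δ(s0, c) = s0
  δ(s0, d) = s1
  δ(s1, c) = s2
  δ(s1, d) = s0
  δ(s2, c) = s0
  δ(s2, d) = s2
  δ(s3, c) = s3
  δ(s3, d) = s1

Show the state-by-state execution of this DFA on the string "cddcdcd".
read 'c': s0 → s0
  read 'd': s0 → s1
  read 'd': s1 → s0
  read 'c': s0 → s0
  read 'd': s0 → s1
  read 'c': s1 → s2
  read 'd': s2 → s2
s0 -> s0 -> s1 -> s0 -> s0 -> s1 -> s2 -> s2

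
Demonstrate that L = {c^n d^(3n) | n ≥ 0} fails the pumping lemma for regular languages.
Assume L is regular with pumping length p. Idea: pumping the c-block breaks the 1:3 ratio.
Choose s = c^p d^(3p) (length 4p ≥ p). By the pumping lemma, s = xyz with |xy| ≤ p, |y| > 0, so y = c^k with k ≥ 1. Then xy²z = c^(p+k) d^(3p). For this to be in L we would need 3p = 3(p+k), i.e. 3k = 0, contradicting k ≥ 1. So xy²z ∉ L.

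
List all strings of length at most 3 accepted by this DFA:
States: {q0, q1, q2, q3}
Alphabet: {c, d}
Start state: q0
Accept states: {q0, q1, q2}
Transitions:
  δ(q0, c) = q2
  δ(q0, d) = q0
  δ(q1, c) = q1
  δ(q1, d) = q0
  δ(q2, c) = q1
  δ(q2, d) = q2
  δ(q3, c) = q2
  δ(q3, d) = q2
ε, c, d, cc, cd, dc, dd, ccc, ccd, cdc, cdd, dcc, dcd, ddc, ddd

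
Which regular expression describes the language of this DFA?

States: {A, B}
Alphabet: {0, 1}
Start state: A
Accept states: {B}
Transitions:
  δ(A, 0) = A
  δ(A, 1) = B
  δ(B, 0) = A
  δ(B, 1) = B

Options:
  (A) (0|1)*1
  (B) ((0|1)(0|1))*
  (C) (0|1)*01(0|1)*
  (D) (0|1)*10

Check each option against the DFA on short strings; one disagreement eliminates an option:
  (A) (0|1)*1: agrees with the DFA on every string of length ≤ 6
  (B) ((0|1)(0|1))*: on ε the DFA stays in A and rejects (A ∉ Accept), but the regex matches it → eliminate
  (C) (0|1)*01(0|1)*: on '1' the DFA goes A → B and accepts (B ∈ Accept), but the regex does not match it → eliminate
  (D) (0|1)*10: on '1' the DFA goes A → B and accepts (B ∈ Accept), but the regex does not match it → eliminate
Only (A) is consistent with the DFA.
(A) (0|1)*1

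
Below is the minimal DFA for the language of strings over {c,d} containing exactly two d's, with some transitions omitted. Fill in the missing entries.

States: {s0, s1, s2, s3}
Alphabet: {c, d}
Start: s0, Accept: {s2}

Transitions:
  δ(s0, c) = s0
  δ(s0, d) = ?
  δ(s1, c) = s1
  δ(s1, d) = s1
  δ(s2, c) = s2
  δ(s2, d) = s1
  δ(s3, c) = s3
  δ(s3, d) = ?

From the language and accept set, identify what each state tracks — s0: zero d's; s1: ≥ three d's (dead); s2: two d's; s3: one d.
Each missing δ(q, a) is the state matching the new tracked value after reading a.
δ(s0, d) = s3; δ(s3, d) = s2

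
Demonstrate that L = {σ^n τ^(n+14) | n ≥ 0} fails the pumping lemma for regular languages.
Assume L is regular with pumping length p. Idea: pumping the σ-block breaks the fixed offset of 14.
Choose s = σ^p τ^(p+14) ∈ L. By the pumping lemma, s = xyz with |xy| ≤ p, |y| > 0, so y = σ^k with k ≥ 1. Then xy²z = σ^(p+k) τ^(p+14). For this to be in L we would need p+14 = (p+k)+14, i.e. k = 0, contradicting k ≥ 1. So xy²z ∉ L.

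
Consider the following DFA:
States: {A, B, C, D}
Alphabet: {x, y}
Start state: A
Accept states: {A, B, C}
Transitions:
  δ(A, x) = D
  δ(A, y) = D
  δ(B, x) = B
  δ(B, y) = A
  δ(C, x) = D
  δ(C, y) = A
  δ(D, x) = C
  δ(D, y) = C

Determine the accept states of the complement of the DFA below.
Complement accept states = All states \ Original accept states
= {A, B, C, D} \ {A, B, C}
{D}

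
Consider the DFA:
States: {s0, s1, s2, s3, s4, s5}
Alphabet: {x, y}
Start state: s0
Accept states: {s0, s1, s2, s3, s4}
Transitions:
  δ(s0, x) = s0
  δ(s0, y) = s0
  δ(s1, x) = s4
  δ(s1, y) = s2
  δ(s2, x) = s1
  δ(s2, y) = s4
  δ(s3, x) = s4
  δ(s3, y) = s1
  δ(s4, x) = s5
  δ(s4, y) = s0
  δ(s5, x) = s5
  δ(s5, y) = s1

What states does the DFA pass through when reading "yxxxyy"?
read 'y': s0 → s0
  read 'x': s0 → s0
  read 'x': s0 → s0
  read 'x': s0 → s0
  read 'y': s0 → s0
  read 'y': s0 → s0
s0 -> s0 -> s0 -> s0 -> s0 -> s0 -> s0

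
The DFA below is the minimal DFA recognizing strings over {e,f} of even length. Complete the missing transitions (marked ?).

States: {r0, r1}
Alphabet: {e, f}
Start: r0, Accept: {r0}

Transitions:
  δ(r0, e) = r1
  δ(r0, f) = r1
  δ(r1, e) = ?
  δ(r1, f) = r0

From the language and accept set, identify what each state tracks — r0: even length so far; r1: odd length so far.
Each missing δ(q, a) is the state matching the new tracked value after reading a.
δ(r1, e) = r0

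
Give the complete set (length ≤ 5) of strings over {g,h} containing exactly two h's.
hh, ghh, hgh, hhg, gghh, ghgh, ghhg, hggh, hghg, hhgg, ggghh, gghgh, gghhg, ghggh, ghghg, ghhgg, hgggh, hgghg, hghgg, hhggg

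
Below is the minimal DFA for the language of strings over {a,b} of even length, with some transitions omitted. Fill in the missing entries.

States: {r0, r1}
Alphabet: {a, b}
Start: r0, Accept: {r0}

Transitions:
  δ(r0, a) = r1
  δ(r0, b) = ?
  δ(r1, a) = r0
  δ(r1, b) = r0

From the language and accept set, identify what each state tracks — r0: even length so far; r1: odd length so far.
Each missing δ(q, a) is the state matching the new tracked value after reading a.
δ(r0, b) = r1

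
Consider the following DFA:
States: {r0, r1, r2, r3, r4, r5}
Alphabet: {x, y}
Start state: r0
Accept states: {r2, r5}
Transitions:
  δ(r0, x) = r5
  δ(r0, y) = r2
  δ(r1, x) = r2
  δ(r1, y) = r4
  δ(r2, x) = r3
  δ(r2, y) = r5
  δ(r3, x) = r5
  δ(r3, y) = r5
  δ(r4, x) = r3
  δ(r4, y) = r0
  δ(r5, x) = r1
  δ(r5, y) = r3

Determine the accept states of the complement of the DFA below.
Complement accept states = All states \ Original accept states
= {r0, r1, r2, r3, r4, r5} \ {r2, r5}
{r0, r1, r3, r4}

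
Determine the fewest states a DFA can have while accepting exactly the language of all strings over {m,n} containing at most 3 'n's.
By Myhill–Nerode, count the distinguishable equivalence classes: 5 classes — having seen 0, 1, …, 3, or >3 copies of 'n'; counts 0 through 3 are accepting and >3 is dead.
5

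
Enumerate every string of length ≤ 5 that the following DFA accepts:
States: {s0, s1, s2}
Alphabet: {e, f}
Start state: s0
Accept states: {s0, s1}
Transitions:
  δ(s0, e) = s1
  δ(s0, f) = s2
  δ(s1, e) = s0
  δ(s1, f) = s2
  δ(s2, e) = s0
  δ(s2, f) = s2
ε, e, ee, fe, eee, efe, fee, ffe, eeee, eefe, efee, effe, feee, fefe, ffee, fffe, eeeee, eeefe, eefee, eeffe, efeee, efefe, effee, efffe, feeee, feefe, fefee, feffe, ffeee, ffefe, fffee, ffffe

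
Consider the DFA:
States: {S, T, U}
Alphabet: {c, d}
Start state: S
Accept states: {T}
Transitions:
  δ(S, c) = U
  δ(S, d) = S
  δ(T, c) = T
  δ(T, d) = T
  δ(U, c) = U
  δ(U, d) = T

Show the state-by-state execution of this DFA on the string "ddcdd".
read 'd': S → S
  read 'd': S → S
  read 'c': S → U
  read 'd': U → T
  read 'd': T → T
S -> S -> S -> U -> T -> T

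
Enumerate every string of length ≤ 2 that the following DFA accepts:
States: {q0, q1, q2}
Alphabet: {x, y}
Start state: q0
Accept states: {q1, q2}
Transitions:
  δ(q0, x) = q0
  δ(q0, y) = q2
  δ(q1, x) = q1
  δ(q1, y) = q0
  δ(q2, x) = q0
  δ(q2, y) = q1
y, xy, yy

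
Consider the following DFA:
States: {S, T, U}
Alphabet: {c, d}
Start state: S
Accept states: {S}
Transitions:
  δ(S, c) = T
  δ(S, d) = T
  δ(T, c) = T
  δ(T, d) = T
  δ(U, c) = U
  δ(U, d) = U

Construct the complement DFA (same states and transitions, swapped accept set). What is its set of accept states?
Complement accept states = All states \ Original accept states
= {S, T, U} \ {S}
{T, U}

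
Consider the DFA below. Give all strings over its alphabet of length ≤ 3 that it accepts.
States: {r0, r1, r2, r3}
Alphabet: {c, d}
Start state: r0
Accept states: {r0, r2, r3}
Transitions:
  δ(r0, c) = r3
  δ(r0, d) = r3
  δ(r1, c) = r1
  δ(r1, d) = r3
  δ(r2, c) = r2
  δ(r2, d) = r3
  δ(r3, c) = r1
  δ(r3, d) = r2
ε, c, d, cd, dd, ccd, cdc, cdd, dcd, ddc, ddd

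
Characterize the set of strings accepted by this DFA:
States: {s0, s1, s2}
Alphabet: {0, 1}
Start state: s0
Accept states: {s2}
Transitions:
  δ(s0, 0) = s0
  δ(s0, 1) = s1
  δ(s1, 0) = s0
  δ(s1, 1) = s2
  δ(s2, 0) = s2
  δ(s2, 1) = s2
Testing a few strings:
  '11' → accept
  '10' → reject
  '1111' → accept
  '00' → reject
State roles: s0=no progress toward 11; s1=one trailing 1; s2=substring 11 seen
All binary strings containing the substring 11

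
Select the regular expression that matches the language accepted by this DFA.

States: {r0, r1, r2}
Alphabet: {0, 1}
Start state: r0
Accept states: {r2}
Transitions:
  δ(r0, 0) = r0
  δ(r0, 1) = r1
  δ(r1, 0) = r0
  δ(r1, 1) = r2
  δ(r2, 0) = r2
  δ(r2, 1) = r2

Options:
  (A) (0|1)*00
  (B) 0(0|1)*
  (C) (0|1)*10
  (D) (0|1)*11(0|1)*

Check each option against the DFA on short strings; one disagreement eliminates an option:
  (A) (0|1)*00: on '00' the DFA goes r0 → r0 → r0 and rejects (r0 ∉ Accept), but the regex matches it → eliminate
  (B) 0(0|1)*: on '0' the DFA goes r0 → r0 and rejects (r0 ∉ Accept), but the regex matches it → eliminate
  (C) (0|1)*10: on '10' the DFA goes r0 → r1 → r0 and rejects (r0 ∉ Accept), but the regex matches it → eliminate
  (D) (0|1)*11(0|1)*: agrees with the DFA on every string of length ≤ 6
Only (D) is consistent with the DFA.
(D) (0|1)*11(0|1)*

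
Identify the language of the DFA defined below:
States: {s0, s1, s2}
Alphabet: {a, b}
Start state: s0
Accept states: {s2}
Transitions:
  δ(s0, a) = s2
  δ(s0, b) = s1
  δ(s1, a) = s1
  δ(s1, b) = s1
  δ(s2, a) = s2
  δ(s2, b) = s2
Testing a few strings:
  'abb' → accept
  'ab' → accept
  'bb' → reject
  'bab' → reject
State roles: s0=no input read; s1=started with b (dead); s2=started with a
All strings over {a,b} starting with a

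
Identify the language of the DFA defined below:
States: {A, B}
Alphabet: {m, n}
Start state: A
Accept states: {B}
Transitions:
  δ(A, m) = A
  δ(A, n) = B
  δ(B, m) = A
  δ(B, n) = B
Testing a few strings:
  'n' → accept
  'nm' → reject
  'nn' → accept
  'm' → reject
State roles: A=last symbol not n; B=last symbol is n
All strings over {m,n} ending with n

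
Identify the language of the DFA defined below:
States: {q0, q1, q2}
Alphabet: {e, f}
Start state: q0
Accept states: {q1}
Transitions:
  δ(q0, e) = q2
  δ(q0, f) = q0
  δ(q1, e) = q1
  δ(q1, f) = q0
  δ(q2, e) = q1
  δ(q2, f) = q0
Testing a few strings:
  'fe' → reject
  'f' → reject
  'e' → reject
  'fef' → reject
State roles: q0=last symbol not e; q1=two trailing e's; q2=one trailing e
All strings over {e,f} ending with ee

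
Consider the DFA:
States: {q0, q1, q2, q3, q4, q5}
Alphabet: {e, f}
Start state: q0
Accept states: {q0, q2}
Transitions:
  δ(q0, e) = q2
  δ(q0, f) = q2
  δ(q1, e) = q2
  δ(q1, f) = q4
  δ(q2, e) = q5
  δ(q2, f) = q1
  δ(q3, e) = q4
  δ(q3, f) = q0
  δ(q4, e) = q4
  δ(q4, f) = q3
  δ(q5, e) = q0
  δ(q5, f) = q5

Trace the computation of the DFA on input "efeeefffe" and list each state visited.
read 'e': q0 → q2
  read 'f': q2 → q1
  read 'e': q1 → q2
  read 'e': q2 → q5
  read 'e': q5 → q0
  read 'f': q0 → q2
  read 'f': q2 → q1
  read 'f': q1 → q4
  read 'e': q4 → q4
q0 -> q2 -> q1 -> q2 -> q5 -> q0 -> q2 -> q1 -> q4 -> q4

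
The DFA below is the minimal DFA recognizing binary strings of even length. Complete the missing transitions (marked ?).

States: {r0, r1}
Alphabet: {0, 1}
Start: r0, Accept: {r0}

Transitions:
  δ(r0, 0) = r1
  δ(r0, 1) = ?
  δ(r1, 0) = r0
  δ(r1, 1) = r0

From the language and accept set, identify what each state tracks — r0: even length so far; r1: odd length so far.
Each missing δ(q, a) is the state matching the new tracked value after reading a.
δ(r0, 1) = r1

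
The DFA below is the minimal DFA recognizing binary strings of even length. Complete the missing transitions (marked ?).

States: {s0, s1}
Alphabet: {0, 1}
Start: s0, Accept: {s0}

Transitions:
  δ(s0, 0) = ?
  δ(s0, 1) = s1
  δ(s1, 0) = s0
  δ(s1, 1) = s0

From the language and accept set, identify what each state tracks — s0: even length so far; s1: odd length so far.
Each missing δ(q, a) is the state matching the new tracked value after reading a.
δ(s0, 0) = s1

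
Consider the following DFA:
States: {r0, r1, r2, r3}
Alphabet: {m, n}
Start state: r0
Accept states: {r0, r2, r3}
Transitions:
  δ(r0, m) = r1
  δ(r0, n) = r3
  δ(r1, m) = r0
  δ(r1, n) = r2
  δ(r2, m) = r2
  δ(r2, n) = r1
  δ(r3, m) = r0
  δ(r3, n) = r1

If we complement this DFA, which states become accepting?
Complement accept states = All states \ Original accept states
= {r0, r1, r2, r3} \ {r0, r2, r3}
{r1}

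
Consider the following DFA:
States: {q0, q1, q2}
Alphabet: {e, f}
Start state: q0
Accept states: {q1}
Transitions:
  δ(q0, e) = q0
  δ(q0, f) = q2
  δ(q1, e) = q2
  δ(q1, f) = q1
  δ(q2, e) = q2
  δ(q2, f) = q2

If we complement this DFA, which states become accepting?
Complement accept states = All states \ Original accept states
= {q0, q1, q2} \ {q1}
{q0, q2}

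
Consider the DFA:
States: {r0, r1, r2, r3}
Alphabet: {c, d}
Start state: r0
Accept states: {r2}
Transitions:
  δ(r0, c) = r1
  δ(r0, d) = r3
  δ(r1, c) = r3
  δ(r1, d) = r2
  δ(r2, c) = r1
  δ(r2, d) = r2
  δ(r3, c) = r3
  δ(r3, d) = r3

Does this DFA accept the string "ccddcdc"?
Processing string "ccddcdc":
  r0 --c--> r1
  r1 --c--> r3
  r3 --d--> r3
  r3 --d--> r3
  r3 --c--> r3
  r3 --d--> r3
  r3 --c--> r3
Final state: r3
Accept states: {r2}
No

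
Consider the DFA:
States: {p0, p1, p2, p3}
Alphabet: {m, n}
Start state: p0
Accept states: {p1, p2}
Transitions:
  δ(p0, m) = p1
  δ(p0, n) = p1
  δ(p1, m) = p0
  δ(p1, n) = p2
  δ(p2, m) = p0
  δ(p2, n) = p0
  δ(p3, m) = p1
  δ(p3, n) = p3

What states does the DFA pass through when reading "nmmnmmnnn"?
read 'n': p0 → p1
  read 'm': p1 → p0
  read 'm': p0 → p1
  read 'n': p1 → p2
  read 'm': p2 → p0
  read 'm': p0 → p1
  read 'n': p1 → p2
  read 'n': p2 → p0
  read 'n': p0 → p1
p0 -> p1 -> p0 -> p1 -> p2 -> p0 -> p1 -> p2 -> p0 -> p1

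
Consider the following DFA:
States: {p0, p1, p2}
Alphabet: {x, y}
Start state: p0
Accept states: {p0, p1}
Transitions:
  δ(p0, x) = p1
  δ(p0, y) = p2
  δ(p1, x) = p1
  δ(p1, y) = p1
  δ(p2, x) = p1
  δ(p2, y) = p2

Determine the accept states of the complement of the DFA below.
Complement accept states = All states \ Original accept states
= {p0, p1, p2} \ {p0, p1}
{p2}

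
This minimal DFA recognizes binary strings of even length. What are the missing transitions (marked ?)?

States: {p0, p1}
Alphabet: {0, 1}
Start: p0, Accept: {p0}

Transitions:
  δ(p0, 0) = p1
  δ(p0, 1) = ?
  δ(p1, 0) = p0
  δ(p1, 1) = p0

From the language and accept set, identify what each state tracks — p0: even length so far; p1: odd length so far.
Each missing δ(q, a) is the state matching the new tracked value after reading a.
δ(p0, 1) = p1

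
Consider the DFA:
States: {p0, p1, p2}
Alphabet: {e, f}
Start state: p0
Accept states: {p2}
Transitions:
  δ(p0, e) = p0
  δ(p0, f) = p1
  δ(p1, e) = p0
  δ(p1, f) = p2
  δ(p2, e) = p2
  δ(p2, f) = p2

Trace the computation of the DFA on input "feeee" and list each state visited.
read 'f': p0 → p1
  read 'e': p1 → p0
  read 'e': p0 → p0
  read 'e': p0 → p0
  read 'e': p0 → p0
p0 -> p1 -> p0 -> p0 -> p0 -> p0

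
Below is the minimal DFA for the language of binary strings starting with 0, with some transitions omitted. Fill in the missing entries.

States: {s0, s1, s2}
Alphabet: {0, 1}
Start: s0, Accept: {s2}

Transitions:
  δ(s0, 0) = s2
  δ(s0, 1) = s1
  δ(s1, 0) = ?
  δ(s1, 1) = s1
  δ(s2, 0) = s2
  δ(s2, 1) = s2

From the language and accept set, identify what each state tracks — s0: no input read; s1: started with 1 (dead); s2: started with 0.
Each missing δ(q, a) is the state matching the new tracked value after reading a.
δ(s1, 0) = s1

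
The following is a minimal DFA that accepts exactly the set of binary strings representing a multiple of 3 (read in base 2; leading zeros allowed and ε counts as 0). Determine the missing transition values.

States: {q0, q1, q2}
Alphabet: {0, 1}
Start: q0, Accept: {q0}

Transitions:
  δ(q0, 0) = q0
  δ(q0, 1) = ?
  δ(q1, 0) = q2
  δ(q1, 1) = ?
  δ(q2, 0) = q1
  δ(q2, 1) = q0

From the language and accept set, identify what each state tracks — q0: value ≡ 0 (mod 3); q1: value ≡ 2 (mod 3); q2: value ≡ 1 (mod 3).
Each missing δ(q, a) is the state matching the new tracked value after reading a.
δ(q0, 1) = q2; δ(q1, 1) = q1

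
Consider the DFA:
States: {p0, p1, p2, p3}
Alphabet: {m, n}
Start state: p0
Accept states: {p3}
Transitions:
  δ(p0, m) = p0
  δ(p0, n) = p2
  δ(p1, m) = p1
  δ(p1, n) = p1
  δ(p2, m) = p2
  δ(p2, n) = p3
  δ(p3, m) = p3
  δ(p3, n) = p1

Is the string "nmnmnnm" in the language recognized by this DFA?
Processing string "nmnmnnm":
  p0 --n--> p2
  p2 --m--> p2
  p2 --n--> p3
  p3 --m--> p3
  p3 --n--> p1
  p1 --n--> p1
  p1 --m--> p1
Final state: p1
Accept states: {p3}
No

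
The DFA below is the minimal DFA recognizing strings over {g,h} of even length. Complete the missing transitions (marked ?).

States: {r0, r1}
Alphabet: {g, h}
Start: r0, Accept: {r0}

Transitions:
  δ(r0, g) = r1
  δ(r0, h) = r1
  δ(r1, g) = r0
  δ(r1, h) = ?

From the language and accept set, identify what each state tracks — r0: even length so far; r1: odd length so far.
Each missing δ(q, a) is the state matching the new tracked value after reading a.
δ(r1, h) = r0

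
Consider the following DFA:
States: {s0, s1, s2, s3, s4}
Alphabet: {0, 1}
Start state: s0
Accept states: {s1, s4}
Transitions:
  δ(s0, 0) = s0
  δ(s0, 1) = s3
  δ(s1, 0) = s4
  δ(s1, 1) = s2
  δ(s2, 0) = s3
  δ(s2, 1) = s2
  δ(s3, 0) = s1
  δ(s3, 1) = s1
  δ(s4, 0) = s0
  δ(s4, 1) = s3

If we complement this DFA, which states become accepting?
Complement accept states = All states \ Original accept states
= {s0, s1, s2, s3, s4} \ {s1, s4}
{s0, s2, s3}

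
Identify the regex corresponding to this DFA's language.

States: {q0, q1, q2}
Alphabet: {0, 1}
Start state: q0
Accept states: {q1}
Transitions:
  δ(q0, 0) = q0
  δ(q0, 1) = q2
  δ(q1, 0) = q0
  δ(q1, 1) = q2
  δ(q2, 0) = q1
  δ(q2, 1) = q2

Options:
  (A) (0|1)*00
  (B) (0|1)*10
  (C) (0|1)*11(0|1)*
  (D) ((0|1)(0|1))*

Check each option against the DFA on short strings; one disagreement eliminates an option:
  (A) (0|1)*00: on '00' the DFA goes q0 → q0 → q0 and rejects (q0 ∉ Accept), but the regex matches it → eliminate
  (B) (0|1)*10: agrees with the DFA on every string of length ≤ 6
  (C) (0|1)*11(0|1)*: on '10' the DFA goes q0 → q2 → q1 and accepts (q1 ∈ Accept), but the regex does not match it → eliminate
  (D) ((0|1)(0|1))*: on ε the DFA stays in q0 and rejects (q0 ∉ Accept), but the regex matches it → eliminate
Only (B) is consistent with the DFA.
(B) (0|1)*10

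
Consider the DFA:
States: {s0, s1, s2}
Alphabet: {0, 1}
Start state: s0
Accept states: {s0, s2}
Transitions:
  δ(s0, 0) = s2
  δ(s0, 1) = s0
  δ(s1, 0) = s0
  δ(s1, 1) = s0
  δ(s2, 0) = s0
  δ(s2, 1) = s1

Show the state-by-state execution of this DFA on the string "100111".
read '1': s0 → s0
  read '0': s0 → s2
  read '0': s2 → s0
  read '1': s0 → s0
  read '1': s0 → s0
  read '1': s0 → s0
s0 -> s0 -> s2 -> s0 -> s0 -> s0 -> s0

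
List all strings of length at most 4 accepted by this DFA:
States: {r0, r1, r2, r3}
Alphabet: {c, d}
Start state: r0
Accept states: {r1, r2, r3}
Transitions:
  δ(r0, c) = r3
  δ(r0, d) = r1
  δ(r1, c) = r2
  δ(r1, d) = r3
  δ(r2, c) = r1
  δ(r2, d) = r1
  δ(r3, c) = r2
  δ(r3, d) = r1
c, d, cc, cd, dc, dd, ccc, ccd, cdc, cdd, dcc, dcd, ddc, ddd, cccc, cccd, ccdc, ccdd, cdcc, cdcd, cddc, cddd, dccc, dccd, dcdc, dcdd, ddcc, ddcd, dddc, dddd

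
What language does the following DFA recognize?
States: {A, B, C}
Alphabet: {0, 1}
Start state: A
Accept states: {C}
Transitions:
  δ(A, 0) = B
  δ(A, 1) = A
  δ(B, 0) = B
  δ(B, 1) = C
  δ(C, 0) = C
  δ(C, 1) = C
Testing a few strings:
  '0' → reject
  '110' → reject
  '101' → accept
  '0010' → accept
State roles: A=no 0 seen yet; B=seen a 0, waiting for 1; C=substring 01 seen
All binary strings containing the substring 01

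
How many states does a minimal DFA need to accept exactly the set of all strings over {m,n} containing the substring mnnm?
By Myhill–Nerode, count the distinguishable equivalence classes: 5 classes — one per longest suffix of the input that is a prefix of 'mnnm' (lengths 0 through 3), plus an absorbing 'already seen mnnm' class.
5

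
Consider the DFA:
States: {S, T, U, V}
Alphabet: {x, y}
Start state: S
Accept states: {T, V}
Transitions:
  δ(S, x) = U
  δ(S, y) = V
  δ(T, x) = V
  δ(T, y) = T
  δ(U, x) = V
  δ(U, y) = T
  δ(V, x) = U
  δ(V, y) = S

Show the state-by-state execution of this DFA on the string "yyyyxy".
read 'y': S → V
  read 'y': V → S
  read 'y': S → V
  read 'y': V → S
  read 'x': S → U
  read 'y': U → T
S -> V -> S -> V -> S -> U -> T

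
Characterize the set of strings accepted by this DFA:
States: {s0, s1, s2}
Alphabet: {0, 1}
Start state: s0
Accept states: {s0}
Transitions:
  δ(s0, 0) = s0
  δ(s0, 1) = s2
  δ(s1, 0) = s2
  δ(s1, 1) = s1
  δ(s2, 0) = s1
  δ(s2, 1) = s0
Testing a few strings:
  '0010' → reject
  '110' → accept
  '1' → reject
  '101' → reject
State roles: s0=value ≡ 0 (mod 3); s1=value ≡ 2 (mod 3); s2=value ≡ 1 (mod 3)
All binary strings representing a multiple of 3 (read in base 2; leading zeros allowed and ε counts as 0)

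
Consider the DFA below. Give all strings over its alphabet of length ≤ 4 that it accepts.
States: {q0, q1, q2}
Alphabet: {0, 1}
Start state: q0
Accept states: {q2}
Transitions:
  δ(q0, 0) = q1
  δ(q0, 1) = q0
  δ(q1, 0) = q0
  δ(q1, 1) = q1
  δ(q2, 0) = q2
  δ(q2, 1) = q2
None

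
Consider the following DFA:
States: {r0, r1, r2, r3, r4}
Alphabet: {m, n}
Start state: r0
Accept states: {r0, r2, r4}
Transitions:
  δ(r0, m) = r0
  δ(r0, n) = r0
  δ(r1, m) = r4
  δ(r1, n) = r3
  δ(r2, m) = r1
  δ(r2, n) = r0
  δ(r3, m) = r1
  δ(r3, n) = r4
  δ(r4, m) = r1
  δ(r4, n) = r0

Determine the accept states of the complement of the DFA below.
Complement accept states = All states \ Original accept states
= {r0, r1, r2, r3, r4} \ {r0, r2, r4}
{r1, r3}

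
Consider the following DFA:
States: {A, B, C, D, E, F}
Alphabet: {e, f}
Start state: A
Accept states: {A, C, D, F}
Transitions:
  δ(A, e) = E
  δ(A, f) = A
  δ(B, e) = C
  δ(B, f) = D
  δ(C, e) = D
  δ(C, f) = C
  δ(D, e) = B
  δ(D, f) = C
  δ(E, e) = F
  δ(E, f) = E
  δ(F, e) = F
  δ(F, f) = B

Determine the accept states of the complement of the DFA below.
Complement accept states = All states \ Original accept states
= {A, B, C, D, E, F} \ {A, C, D, F}
{B, E}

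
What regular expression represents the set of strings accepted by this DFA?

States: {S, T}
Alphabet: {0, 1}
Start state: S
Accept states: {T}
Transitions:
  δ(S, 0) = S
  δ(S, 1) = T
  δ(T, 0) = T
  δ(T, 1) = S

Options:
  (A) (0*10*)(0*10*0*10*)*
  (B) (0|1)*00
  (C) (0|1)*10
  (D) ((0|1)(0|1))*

Check each option against the DFA on short strings; one disagreement eliminates an option:
  (A) (0*10*)(0*10*0*10*)*: agrees with the DFA on every string of length ≤ 6
  (B) (0|1)*00: on '1' the DFA goes S → T and accepts (T ∈ Accept), but the regex does not match it → eliminate
  (C) (0|1)*10: on '1' the DFA goes S → T and accepts (T ∈ Accept), but the regex does not match it → eliminate
  (D) ((0|1)(0|1))*: on ε the DFA stays in S and rejects (S ∉ Accept), but the regex matches it → eliminate
Only (A) is consistent with the DFA.
(A) (0*10*)(0*10*0*10*)*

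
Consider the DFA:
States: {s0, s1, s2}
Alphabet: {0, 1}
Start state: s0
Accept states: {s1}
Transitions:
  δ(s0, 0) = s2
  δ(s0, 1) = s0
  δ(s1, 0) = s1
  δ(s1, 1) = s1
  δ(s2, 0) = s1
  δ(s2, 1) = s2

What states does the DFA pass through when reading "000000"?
read '0': s0 → s2
  read '0': s2 → s1
  read '0': s1 → s1
  read '0': s1 → s1
  read '0': s1 → s1
  read '0': s1 → s1
s0 -> s2 -> s1 -> s1 -> s1 -> s1 -> s1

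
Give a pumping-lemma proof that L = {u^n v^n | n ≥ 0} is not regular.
Assume L is regular with pumping length p. Idea: pumping the u-block changes the count balance.
Choose s = u^p v^p (length 2p ≥ p). By the pumping lemma, s = xyz with |xy| ≤ p, |y| > 0. So y = u^k for some k > 0 (since xy is entirely within the u's). Pumping gives xy²z = u^(p+k) v^p, which is not in L since p+k ≠ p.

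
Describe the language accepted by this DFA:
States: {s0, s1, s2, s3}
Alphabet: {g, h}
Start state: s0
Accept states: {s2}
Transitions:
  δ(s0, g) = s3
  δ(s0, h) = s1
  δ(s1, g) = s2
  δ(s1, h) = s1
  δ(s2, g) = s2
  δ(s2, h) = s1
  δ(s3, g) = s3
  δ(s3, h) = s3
Testing a few strings:
  'h' → reject
  'hh' → reject
  'ggh' → reject
  'g' → reject
State roles: s0=no input read; s1=started with h, last symbol h; s2=started with h, last symbol g; s3=started with g (dead)
All strings over {g,h} that start with h and end with g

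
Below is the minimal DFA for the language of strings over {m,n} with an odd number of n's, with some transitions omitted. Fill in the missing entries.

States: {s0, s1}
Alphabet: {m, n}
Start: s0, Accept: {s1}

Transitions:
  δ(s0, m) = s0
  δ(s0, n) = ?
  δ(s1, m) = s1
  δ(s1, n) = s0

From the language and accept set, identify what each state tracks — s0: even number of n's so far; s1: odd number of n's so far.
Each missing δ(q, a) is the state matching the new tracked value after reading a.
δ(s0, n) = s1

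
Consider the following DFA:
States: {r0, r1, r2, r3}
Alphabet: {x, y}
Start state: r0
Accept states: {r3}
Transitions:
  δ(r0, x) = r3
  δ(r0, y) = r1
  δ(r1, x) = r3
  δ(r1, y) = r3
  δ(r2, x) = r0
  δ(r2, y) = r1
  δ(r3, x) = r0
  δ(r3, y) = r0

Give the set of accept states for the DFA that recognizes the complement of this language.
Complement accept states = All states \ Original accept states
= {r0, r1, r2, r3} \ {r3}
{r0, r1, r2}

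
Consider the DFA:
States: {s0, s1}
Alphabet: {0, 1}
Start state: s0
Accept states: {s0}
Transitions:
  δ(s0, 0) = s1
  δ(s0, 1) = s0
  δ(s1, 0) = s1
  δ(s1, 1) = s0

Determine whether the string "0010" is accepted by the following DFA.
Processing string "0010":
  s0 --0--> s1
  s1 --0--> s1
  s1 --1--> s0
  s0 --0--> s1
Final state: s1
Accept states: {s0}
No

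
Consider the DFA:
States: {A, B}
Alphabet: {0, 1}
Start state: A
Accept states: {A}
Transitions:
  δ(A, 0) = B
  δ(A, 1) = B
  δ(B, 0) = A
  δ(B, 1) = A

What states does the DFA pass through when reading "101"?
read '1': A → B
  read '0': B → A
  read '1': A → B
A -> B -> A -> B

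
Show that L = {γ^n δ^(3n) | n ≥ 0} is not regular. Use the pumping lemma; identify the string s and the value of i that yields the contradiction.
Assume L is regular with pumping length p. Idea: pumping the γ-block breaks the 1:3 ratio.
Choose s = γ^p δ^(3p) (length 4p ≥ p). By the pumping lemma, s = xyz with |xy| ≤ p, |y| > 0, so y = γ^k with k ≥ 1. Then xy²z = γ^(p+k) δ^(3p). For this to be in L we would need 3p = 3(p+k), i.e. 3k = 0, contradicting k ≥ 1. So xy²z ∉ L.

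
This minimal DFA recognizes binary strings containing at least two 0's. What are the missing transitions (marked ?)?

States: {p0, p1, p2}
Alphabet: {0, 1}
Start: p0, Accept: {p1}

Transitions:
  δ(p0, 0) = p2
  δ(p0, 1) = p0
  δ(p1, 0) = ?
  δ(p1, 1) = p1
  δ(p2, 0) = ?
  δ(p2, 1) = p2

From the language and accept set, identify what each state tracks — p0: zero 0's seen; p1: ≥ two 0's seen; p2: one 0 seen.
Each missing δ(q, a) is the state matching the new tracked value after reading a.
δ(p1, 0) = p1; δ(p2, 0) = p1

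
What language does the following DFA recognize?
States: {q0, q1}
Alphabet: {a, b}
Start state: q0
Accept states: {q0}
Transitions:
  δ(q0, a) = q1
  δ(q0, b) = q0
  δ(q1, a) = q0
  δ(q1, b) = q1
Testing a few strings:
  'bab' → reject
  'abb' → reject
  'a' → reject
  'b' → accept
State roles: q0=even number of a's so far; q1=odd number of a's so far
All strings over {a,b} with an even number of a's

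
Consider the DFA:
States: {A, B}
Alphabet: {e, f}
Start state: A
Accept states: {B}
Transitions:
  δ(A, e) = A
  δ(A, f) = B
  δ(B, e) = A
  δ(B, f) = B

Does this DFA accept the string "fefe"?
Processing string "fefe":
  A --f--> B
  B --e--> A
  A --f--> B
  B --e--> A
Final state: A
Accept states: {B}
No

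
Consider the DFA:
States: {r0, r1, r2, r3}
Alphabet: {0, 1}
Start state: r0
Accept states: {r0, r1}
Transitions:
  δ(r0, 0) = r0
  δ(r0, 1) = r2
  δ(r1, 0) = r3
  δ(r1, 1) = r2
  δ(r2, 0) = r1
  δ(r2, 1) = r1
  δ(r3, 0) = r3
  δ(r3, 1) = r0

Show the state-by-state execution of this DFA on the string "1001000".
read '1': r0 → r2
  read '0': r2 → r1
  read '0': r1 → r3
  read '1': r3 → r0
  read '0': r0 → r0
  read '0': r0 → r0
  read '0': r0 → r0
r0 -> r2 -> r1 -> r3 -> r0 -> r0 -> r0 -> r0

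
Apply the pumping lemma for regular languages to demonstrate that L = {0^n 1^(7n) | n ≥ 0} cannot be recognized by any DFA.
Assume L is regular with pumping length p. Idea: pumping the 0-block breaks the 1:7 ratio.
Choose s = 0^p 1^(7p) (length 8p ≥ p). By the pumping lemma, s = xyz with |xy| ≤ p, |y| > 0, so y = 0^k with k ≥ 1. Then xy²z = 0^(p+k) 1^(7p). For this to be in L we would need 7p = 7(p+k), i.e. 7k = 0, contradicting k ≥ 1. So xy²z ∉ L.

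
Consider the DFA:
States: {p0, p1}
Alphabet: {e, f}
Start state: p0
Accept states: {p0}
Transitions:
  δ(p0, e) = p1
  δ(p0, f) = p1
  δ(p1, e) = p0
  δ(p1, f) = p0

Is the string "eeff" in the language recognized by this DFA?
Processing string "eeff":
  p0 --e--> p1
  p1 --e--> p0
  p0 --f--> p1
  p1 --f--> p0
Final state: p0
Accept states: {p0}
Yes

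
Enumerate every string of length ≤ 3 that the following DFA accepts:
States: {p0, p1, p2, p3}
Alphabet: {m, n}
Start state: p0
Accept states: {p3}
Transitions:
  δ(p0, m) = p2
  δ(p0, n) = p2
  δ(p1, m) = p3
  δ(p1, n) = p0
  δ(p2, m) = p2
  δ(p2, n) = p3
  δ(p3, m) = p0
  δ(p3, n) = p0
mn, nn, mmn, nmn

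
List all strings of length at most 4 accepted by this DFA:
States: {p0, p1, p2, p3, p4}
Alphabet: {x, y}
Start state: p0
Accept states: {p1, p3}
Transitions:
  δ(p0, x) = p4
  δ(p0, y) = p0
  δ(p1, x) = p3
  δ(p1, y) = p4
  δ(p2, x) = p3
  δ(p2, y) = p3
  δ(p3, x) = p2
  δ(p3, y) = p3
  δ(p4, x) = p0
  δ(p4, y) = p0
None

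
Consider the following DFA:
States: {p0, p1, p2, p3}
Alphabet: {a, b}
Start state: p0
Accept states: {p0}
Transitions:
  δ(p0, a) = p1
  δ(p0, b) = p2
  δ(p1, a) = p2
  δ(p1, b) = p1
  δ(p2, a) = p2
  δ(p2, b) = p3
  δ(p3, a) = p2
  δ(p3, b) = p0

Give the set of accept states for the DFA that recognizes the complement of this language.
Complement accept states = All states \ Original accept states
= {p0, p1, p2, p3} \ {p0}
{p1, p2, p3}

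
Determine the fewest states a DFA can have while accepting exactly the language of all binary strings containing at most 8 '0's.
By Myhill–Nerode, count the distinguishable equivalence classes: 10 classes — having seen 0, 1, …, 8, or >8 copies of '0'; counts 0 through 8 are accepting and >8 is dead.
10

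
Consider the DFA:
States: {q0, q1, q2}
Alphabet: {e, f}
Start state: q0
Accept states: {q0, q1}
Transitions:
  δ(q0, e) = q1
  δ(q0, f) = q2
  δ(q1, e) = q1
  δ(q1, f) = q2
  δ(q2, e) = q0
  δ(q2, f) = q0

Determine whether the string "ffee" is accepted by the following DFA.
Processing string "ffee":
  q0 --f--> q2
  q2 --f--> q0
  q0 --e--> q1
  q1 --e--> q1
Final state: q1
Accept states: {q0, q1}
Yes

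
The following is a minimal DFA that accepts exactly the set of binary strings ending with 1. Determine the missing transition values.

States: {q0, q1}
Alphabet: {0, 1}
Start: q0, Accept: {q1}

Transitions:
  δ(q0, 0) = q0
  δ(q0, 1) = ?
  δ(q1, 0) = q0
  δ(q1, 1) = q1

From the language and accept set, identify what each state tracks — q0: last symbol not 1; q1: last symbol is 1.
Each missing δ(q, a) is the state matching the new tracked value after reading a.
δ(q0, 1) = q1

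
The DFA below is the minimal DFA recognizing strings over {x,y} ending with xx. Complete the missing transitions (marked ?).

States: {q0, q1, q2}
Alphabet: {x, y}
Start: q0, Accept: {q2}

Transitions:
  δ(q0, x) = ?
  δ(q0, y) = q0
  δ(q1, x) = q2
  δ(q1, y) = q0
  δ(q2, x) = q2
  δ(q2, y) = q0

From the language and accept set, identify what each state tracks — q0: last symbol not x; q1: one trailing x; q2: two trailing x's.
Each missing δ(q, a) is the state matching the new tracked value after reading a.
δ(q0, x) = q1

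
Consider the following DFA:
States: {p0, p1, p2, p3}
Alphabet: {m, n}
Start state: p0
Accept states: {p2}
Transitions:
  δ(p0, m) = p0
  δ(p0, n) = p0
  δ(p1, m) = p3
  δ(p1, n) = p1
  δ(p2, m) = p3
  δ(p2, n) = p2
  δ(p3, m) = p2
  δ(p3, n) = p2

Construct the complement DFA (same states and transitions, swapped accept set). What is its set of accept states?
Complement accept states = All states \ Original accept states
= {p0, p1, p2, p3} \ {p2}
{p0, p1, p3}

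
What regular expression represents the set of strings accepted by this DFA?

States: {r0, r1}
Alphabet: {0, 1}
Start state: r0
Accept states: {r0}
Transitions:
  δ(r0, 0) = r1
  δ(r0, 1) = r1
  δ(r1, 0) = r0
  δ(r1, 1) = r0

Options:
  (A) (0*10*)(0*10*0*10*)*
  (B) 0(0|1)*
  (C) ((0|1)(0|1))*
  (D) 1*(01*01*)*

Check each option against the DFA on short strings; one disagreement eliminates an option:
  (A) (0*10*)(0*10*0*10*)*: on ε the DFA stays in r0 and accepts (r0 ∈ Accept), but the regex does not match it → eliminate
  (B) 0(0|1)*: on ε the DFA stays in r0 and accepts (r0 ∈ Accept), but the regex does not match it → eliminate
  (C) ((0|1)(0|1))*: agrees with the DFA on every string of length ≤ 6
  (D) 1*(01*01*)*: on '1' the DFA goes r0 → r1 and rejects (r1 ∉ Accept), but the regex matches it → eliminate
Only (C) is consistent with the DFA.
(C) ((0|1)(0|1))*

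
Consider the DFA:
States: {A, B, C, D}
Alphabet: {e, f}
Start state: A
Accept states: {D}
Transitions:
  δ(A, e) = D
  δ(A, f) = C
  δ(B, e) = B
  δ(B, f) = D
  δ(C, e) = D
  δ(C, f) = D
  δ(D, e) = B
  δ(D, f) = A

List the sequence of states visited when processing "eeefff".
read 'e': A → D
  read 'e': D → B
  read 'e': B → B
  read 'f': B → D
  read 'f': D → A
  read 'f': A → C
A -> D -> B -> B -> D -> A -> C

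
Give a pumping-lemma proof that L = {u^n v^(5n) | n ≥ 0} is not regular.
Assume L is regular with pumping length p. Idea: pumping the u-block breaks the 1:5 ratio.
Choose s = u^p v^(5p) (length 6p ≥ p). By the pumping lemma, s = xyz with |xy| ≤ p, |y| > 0, so y = u^k with k ≥ 1. Then xy²z = u^(p+k) v^(5p). For this to be in L we would need 5p = 5(p+k), i.e. 5k = 0, contradicting k ≥ 1. So xy²z ∉ L.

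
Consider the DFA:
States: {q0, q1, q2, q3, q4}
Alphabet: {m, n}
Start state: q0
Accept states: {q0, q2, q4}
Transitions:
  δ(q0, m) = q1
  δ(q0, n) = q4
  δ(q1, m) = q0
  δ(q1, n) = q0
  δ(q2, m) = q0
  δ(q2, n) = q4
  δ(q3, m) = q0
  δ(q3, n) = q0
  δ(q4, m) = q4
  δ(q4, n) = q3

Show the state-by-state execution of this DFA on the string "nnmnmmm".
read 'n': q0 → q4
  read 'n': q4 → q3
  read 'm': q3 → q0
  read 'n': q0 → q4
  read 'm': q4 → q4
  read 'm': q4 → q4
  read 'm': q4 → q4
q0 -> q4 -> q3 -> q0 -> q4 -> q4 -> q4 -> q4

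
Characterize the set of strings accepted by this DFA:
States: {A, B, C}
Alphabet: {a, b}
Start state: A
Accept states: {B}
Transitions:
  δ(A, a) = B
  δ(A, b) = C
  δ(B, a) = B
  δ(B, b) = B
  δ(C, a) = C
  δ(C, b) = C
Testing a few strings:
  'ab' → accept
  'b' → reject
  'aa' → accept
  'aba' → accept
State roles: A=no input read; B=started with a; C=started with b (dead)
All strings over {a,b} starting with a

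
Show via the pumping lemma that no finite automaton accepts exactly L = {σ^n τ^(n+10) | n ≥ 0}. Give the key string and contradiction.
Assume L is regular with pumping length p. Idea: pumping the σ-block breaks the fixed offset of 10.
Choose s = σ^p τ^(p+10) ∈ L. By the pumping lemma, s = xyz with |xy| ≤ p, |y| > 0, so y = σ^k with k ≥ 1. Then xy²z = σ^(p+k) τ^(p+10). For this to be in L we would need p+10 = (p+k)+10, i.e. k = 0, contradicting k ≥ 1. So xy²z ∉ L.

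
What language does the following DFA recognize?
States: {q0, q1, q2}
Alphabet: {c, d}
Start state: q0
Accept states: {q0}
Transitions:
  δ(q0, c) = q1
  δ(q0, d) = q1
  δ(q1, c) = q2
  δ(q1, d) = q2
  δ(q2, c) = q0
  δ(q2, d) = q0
Testing a few strings:
  'cccd' → reject
  'cc' → reject
  'd' → reject
  'dd' → reject
State roles: q0=length ≡ 0 (mod 3); q1=length ≡ 1 (mod 3); q2=length ≡ 2 (mod 3)
All strings over {c,d} whose length is a multiple of 3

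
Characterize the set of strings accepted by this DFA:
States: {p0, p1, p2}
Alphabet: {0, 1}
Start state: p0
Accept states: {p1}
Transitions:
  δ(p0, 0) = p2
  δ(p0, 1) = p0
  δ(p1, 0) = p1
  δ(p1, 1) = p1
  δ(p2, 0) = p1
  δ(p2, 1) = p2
Testing a few strings:
  '1010' → accept
  '10' → reject
  '0010' → accept
  '1000' → accept
State roles: p0=zero 0's seen; p1=≥ two 0's seen; p2=one 0 seen
All binary strings containing at least two 0's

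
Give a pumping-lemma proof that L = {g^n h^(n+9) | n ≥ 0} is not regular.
Assume L is regular with pumping length p. Idea: pumping the g-block breaks the fixed offset of 9.
Choose s = g^p h^(p+9) ∈ L. By the pumping lemma, s = xyz with |xy| ≤ p, |y| > 0, so y = g^k with k ≥ 1. Then xy²z = g^(p+k) h^(p+9). For this to be in L we would need p+9 = (p+k)+9, i.e. k = 0, contradicting k ≥ 1. So xy²z ∉ L.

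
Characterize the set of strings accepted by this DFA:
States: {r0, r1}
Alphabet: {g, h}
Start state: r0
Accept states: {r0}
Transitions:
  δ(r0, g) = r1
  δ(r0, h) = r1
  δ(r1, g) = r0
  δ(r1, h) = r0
Testing a few strings:
  'gh' → accept
  'ggh' → reject
  'gg' → accept
  'g' → reject
State roles: r0=even length so far; r1=odd length so far
All strings over {g,h} of even length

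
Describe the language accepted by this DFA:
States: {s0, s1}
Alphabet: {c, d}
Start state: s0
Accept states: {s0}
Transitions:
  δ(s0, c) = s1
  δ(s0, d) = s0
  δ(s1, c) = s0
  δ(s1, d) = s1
Testing a few strings:
  'dcc' → accept
  'cc' → accept
  'cdc' → accept
  'cd' → reject
State roles: s0=even number of c's so far; s1=odd number of c's so far
All strings over {c,d} with an even number of c's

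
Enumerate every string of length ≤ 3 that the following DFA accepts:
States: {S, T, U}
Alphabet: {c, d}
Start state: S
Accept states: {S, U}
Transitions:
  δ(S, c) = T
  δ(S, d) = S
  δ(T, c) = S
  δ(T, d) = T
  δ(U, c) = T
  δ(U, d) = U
ε, d, cc, dd, ccd, cdc, dcc, ddd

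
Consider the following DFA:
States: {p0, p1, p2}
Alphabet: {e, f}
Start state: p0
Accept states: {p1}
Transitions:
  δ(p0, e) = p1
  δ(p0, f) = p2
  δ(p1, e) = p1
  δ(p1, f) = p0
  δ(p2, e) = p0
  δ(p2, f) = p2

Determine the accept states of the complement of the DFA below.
Complement accept states = All states \ Original accept states
= {p0, p1, p2} \ {p1}
{p0, p2}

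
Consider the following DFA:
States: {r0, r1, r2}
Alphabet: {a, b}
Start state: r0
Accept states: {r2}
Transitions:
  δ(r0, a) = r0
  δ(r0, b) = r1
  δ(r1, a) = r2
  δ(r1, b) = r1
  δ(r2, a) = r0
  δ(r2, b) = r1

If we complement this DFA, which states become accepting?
Complement accept states = All states \ Original accept states
= {r0, r1, r2} \ {r2}
{r0, r1}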